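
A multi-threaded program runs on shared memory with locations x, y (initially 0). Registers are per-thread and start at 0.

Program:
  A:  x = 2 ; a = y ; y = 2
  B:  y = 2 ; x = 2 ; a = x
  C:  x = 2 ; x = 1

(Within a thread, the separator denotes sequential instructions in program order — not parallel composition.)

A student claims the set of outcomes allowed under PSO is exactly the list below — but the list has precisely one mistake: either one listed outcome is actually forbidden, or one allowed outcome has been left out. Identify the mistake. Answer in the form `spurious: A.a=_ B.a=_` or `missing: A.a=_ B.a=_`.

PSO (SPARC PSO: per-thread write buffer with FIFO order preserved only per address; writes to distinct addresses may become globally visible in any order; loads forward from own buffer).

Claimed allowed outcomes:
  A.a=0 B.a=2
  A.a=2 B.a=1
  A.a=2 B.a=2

outcome vector order: (A.a,B.a)
PSO (4): (0,1); (0,2); (2,1); (2,2)
PSO∖claimed = {(0,1)}

missing: A.a=0 B.a=1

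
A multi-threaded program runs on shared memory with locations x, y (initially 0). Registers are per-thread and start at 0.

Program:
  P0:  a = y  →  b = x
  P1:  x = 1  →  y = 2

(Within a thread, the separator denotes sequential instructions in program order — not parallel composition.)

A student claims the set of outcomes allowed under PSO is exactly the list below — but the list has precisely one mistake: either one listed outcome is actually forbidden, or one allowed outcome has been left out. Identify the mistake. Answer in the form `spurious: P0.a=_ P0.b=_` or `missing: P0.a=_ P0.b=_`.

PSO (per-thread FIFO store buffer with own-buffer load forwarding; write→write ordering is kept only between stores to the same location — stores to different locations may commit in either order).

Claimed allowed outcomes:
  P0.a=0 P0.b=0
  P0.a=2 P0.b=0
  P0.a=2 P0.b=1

missing: P0.a=0 P0.b=1

outcome vector order: (P0.a,P0.b)
PSO: 4 outcomes — {(0,0); (0,1); (2,0); (2,1)}
PSO∖claimed = {(0,1)}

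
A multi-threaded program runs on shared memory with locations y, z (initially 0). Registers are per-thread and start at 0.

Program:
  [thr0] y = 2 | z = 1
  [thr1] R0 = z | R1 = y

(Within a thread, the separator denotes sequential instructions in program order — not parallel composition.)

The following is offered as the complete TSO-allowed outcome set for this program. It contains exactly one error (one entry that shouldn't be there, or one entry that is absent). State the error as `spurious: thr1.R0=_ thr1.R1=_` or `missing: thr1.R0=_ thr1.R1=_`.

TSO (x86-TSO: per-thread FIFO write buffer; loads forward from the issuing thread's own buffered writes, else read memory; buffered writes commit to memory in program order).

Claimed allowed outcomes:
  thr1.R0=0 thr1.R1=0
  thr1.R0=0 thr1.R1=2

missing: thr1.R0=1 thr1.R1=2

outcome vector order: (thr1.R0,thr1.R1)
[TSO] allowed = {(0,0) (0,2) (1,2)}
TSO∖claimed = {(1,2)}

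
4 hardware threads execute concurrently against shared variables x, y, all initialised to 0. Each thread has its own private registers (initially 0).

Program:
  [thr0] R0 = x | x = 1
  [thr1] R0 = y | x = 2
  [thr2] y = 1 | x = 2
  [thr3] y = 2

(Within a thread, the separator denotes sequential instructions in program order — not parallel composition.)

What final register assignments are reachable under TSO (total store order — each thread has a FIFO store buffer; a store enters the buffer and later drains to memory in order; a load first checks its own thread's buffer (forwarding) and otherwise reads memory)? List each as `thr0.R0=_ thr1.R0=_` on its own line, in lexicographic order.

outcome vector order: (thr0.R0,thr1.R0)
|TSO outcomes| = 6

thr0.R0=0 thr1.R0=0
thr0.R0=0 thr1.R0=1
thr0.R0=0 thr1.R0=2
thr0.R0=2 thr1.R0=0
thr0.R0=2 thr1.R0=1
thr0.R0=2 thr1.R0=2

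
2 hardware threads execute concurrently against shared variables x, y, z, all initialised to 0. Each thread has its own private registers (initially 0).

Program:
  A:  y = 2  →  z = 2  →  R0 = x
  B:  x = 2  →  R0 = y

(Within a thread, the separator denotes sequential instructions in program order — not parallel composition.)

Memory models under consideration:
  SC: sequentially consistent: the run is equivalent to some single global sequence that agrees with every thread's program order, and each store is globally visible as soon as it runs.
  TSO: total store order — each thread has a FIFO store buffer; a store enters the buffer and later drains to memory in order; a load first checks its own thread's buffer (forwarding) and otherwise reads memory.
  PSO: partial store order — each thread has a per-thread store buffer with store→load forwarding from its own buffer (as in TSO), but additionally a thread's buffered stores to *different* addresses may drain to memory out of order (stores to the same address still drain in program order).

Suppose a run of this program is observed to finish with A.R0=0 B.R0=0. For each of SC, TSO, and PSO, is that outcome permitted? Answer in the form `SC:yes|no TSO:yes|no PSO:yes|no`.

outcome vector order: (A.R0,B.R0)
under SC → <0 2>, <2 0>, <2 2>
under TSO → <0 0>, <0 2>, <2 0>, <2 2>
under PSO → <0 0>, <0 2>, <2 0>, <2 2>
target <0 0> ∈ {TSO,PSO}

SC:no TSO:yes PSO:yes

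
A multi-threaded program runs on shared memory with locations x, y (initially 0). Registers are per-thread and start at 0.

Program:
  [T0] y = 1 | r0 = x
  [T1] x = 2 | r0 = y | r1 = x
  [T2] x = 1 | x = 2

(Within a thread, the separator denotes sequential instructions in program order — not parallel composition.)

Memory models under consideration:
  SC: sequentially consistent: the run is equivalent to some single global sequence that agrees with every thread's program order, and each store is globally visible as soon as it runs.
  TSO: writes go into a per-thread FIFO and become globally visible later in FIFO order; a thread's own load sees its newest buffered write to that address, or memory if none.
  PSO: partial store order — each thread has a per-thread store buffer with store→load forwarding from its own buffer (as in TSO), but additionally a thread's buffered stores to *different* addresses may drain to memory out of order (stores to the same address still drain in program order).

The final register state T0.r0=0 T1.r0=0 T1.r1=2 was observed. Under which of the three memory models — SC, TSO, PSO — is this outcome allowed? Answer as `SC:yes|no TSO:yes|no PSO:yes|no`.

outcome vector order: (T0.r0,T1.r0,T1.r1)
[SC] allowed = {(0,1,1), (0,1,2), (1,0,1), (1,0,2), (1,1,1), (1,1,2), (2,0,1), (2,0,2), (2,1,1), (2,1,2)}
[TSO] allowed = {(0,0,1), (0,0,2), (0,1,1), (0,1,2), (1,0,1), (1,0,2), (1,1,1), (1,1,2), (2,0,1), (2,0,2), (2,1,1), (2,1,2)}
[PSO] allowed = {(0,0,1), (0,0,2), (0,1,1), (0,1,2), (1,0,1), (1,0,2), (1,1,1), (1,1,2), (2,0,1), (2,0,2), (2,1,1), (2,1,2)}
target (0,0,2) ∈ {TSO,PSO}

SC:no TSO:yes PSO:yes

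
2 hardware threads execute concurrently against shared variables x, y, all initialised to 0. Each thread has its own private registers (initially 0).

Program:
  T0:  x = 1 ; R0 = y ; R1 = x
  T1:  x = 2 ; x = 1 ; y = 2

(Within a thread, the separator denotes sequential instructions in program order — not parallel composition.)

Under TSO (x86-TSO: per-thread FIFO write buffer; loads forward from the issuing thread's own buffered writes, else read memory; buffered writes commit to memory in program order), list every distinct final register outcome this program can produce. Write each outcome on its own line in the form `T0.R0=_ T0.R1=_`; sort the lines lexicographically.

T0.R0=0 T0.R1=1
T0.R0=0 T0.R1=2
T0.R0=2 T0.R1=1

outcome vector order: (T0.R0,T0.R1)
|TSO outcomes| = 3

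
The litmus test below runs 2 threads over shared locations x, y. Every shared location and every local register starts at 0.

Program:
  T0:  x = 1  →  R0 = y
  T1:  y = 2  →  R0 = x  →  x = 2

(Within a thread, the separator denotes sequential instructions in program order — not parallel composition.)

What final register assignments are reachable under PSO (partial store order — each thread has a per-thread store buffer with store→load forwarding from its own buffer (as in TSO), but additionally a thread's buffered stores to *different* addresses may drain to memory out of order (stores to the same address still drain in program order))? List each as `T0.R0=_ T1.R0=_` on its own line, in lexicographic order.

T0.R0=0 T1.R0=0
T0.R0=0 T1.R0=1
T0.R0=2 T1.R0=0
T0.R0=2 T1.R0=1

outcome vector order: (T0.R0,T1.R0)
|PSO outcomes| = 4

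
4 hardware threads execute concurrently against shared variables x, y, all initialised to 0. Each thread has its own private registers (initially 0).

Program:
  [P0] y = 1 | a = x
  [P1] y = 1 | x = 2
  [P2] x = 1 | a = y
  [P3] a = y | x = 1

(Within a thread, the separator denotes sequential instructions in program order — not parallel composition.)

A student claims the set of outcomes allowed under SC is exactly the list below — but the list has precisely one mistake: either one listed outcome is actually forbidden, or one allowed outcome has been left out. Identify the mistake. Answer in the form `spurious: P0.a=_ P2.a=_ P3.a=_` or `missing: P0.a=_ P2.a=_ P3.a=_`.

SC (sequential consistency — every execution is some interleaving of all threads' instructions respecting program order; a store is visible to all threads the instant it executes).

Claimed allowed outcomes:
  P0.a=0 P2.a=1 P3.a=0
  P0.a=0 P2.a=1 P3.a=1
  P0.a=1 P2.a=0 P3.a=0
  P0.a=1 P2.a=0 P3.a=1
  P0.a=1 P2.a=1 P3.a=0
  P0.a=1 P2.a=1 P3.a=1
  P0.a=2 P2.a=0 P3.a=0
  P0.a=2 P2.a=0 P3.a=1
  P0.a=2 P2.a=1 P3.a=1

missing: P0.a=2 P2.a=1 P3.a=0

outcome vector order: (P0.a,P2.a,P3.a)
SC: 10 outcomes — {010 011 100 101 110 111 200 201 210 211}
SC∖claimed = {210}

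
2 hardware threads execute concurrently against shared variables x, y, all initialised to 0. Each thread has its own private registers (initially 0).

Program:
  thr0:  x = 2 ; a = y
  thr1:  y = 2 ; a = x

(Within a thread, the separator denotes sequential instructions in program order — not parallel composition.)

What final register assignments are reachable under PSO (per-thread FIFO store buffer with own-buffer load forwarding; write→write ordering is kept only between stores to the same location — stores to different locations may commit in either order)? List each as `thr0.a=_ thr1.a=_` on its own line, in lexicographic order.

thr0.a=0 thr1.a=0
thr0.a=0 thr1.a=2
thr0.a=2 thr1.a=0
thr0.a=2 thr1.a=2

outcome vector order: (thr0.a,thr1.a)
|PSO outcomes| = 4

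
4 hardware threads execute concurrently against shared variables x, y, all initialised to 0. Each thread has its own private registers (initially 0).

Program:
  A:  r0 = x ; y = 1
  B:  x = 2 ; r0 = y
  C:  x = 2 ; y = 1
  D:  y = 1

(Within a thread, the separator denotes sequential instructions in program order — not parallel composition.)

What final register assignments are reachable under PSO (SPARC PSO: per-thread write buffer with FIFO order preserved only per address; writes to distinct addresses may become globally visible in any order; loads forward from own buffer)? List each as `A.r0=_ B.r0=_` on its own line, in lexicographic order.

outcome vector order: (A.r0,B.r0)
|PSO outcomes| = 4

A.r0=0 B.r0=0
A.r0=0 B.r0=1
A.r0=2 B.r0=0
A.r0=2 B.r0=1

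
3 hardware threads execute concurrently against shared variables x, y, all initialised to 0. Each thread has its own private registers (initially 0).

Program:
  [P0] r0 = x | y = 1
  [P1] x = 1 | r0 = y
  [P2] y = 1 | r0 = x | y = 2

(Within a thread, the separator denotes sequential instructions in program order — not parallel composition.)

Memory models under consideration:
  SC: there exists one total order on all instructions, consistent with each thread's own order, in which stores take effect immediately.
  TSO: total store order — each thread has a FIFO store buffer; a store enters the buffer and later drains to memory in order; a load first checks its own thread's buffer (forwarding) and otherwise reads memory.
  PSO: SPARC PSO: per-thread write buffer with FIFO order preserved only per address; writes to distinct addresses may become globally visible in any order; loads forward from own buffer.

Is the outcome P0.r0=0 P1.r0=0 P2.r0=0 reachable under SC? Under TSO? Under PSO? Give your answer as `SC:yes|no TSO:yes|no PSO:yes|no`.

SC:no TSO:yes PSO:yes

outcome vector order: (P0.r0,P1.r0,P2.r0)
SC: 10 outcomes — {001, 010, 011, 020, 021, 101, 110, 111, 120, 121}
TSO: 12 outcomes — {000, 001, 010, 011, 020, 021, 100, 101, 110, 111, 120, 121}
PSO: 12 outcomes — {000, 001, 010, 011, 020, 021, 100, 101, 110, 111, 120, 121}
target 000 ∈ {TSO,PSO}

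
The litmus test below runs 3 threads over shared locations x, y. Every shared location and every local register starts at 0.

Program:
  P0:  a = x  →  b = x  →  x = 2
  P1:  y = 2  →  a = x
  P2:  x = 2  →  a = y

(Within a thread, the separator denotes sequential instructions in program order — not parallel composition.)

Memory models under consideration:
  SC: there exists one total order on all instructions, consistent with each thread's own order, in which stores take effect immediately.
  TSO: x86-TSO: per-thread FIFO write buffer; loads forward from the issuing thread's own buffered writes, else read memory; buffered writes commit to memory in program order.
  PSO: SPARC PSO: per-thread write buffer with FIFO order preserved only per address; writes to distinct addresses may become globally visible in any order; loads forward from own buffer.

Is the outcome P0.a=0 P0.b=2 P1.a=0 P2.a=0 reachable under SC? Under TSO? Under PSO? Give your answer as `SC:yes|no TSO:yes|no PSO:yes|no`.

outcome vector order: (P0.a,P0.b,P1.a,P2.a)
[SC] allowed = {(0,0,0,2) (0,0,2,0) (0,0,2,2) (0,2,0,2) (0,2,2,0) (0,2,2,2) (2,2,0,2) (2,2,2,0) (2,2,2,2)}
[TSO] allowed = {(0,0,0,0) (0,0,0,2) (0,0,2,0) (0,0,2,2) (0,2,0,0) (0,2,0,2) (0,2,2,0) (0,2,2,2) (2,2,0,0) (2,2,0,2) (2,2,2,0) (2,2,2,2)}
[PSO] allowed = {(0,0,0,0) (0,0,0,2) (0,0,2,0) (0,0,2,2) (0,2,0,0) (0,2,0,2) (0,2,2,0) (0,2,2,2) (2,2,0,0) (2,2,0,2) (2,2,2,0) (2,2,2,2)}
target (0,2,0,0) ∈ {TSO,PSO}

SC:no TSO:yes PSO:yes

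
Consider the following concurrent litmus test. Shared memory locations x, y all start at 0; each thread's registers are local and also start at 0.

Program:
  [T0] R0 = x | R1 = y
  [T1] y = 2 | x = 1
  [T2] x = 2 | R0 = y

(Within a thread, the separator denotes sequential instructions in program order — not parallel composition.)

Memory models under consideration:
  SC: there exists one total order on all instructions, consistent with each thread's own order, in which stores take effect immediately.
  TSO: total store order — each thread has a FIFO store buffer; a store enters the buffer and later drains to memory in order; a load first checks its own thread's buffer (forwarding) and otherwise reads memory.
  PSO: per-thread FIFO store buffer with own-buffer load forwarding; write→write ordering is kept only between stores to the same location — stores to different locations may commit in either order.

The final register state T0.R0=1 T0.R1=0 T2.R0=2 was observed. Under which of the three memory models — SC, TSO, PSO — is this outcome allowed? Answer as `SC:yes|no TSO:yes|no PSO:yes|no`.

SC:no TSO:no PSO:yes

outcome vector order: (T0.R0,T0.R1,T2.R0)
under SC → (0,0,0); (0,0,2); (0,2,0); (0,2,2); (1,2,0); (1,2,2); (2,0,0); (2,0,2); (2,2,0); (2,2,2)
under TSO → (0,0,0); (0,0,2); (0,2,0); (0,2,2); (1,2,0); (1,2,2); (2,0,0); (2,0,2); (2,2,0); (2,2,2)
under PSO → (0,0,0); (0,0,2); (0,2,0); (0,2,2); (1,0,0); (1,0,2); (1,2,0); (1,2,2); (2,0,0); (2,0,2); (2,2,0); (2,2,2)
target (1,0,2) ∈ {PSO}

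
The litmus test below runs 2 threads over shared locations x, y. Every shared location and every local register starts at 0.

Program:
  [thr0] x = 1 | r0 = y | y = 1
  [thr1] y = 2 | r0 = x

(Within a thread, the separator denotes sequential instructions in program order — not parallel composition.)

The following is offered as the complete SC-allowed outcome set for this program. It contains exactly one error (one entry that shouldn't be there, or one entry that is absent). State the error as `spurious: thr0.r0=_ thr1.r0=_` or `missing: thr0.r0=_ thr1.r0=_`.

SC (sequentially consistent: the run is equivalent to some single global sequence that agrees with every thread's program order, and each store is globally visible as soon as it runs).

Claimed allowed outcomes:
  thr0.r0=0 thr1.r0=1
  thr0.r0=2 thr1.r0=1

outcome vector order: (thr0.r0,thr1.r0)
under SC → 01, 20, 21
SC∖claimed = {20}

missing: thr0.r0=2 thr1.r0=0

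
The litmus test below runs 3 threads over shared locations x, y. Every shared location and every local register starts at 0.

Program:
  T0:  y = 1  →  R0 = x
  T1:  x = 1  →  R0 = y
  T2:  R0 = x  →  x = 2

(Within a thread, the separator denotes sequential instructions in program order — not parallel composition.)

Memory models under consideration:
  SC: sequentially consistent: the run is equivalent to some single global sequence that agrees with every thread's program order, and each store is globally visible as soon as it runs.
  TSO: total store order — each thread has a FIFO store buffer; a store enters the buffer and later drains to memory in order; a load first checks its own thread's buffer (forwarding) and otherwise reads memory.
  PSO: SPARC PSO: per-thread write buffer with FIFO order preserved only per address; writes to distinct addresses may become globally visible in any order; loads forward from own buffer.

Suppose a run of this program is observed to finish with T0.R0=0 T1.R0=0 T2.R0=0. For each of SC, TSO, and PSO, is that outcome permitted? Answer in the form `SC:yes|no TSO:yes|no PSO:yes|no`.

outcome vector order: (T0.R0,T1.R0,T2.R0)
SC: 10 outcomes — {010 011 100 101 110 111 200 201 210 211}
TSO: 12 outcomes — {000 001 010 011 100 101 110 111 200 201 210 211}
PSO: 12 outcomes — {000 001 010 011 100 101 110 111 200 201 210 211}
target 000 ∈ {TSO,PSO}

SC:no TSO:yes PSO:yes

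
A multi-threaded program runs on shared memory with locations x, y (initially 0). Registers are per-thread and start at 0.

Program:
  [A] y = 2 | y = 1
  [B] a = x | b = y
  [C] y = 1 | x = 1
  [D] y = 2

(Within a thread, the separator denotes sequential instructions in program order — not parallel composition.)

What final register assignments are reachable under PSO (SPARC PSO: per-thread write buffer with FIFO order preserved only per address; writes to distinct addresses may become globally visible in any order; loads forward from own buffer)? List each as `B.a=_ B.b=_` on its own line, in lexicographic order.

B.a=0 B.b=0
B.a=0 B.b=1
B.a=0 B.b=2
B.a=1 B.b=0
B.a=1 B.b=1
B.a=1 B.b=2

outcome vector order: (B.a,B.b)
|PSO outcomes| = 6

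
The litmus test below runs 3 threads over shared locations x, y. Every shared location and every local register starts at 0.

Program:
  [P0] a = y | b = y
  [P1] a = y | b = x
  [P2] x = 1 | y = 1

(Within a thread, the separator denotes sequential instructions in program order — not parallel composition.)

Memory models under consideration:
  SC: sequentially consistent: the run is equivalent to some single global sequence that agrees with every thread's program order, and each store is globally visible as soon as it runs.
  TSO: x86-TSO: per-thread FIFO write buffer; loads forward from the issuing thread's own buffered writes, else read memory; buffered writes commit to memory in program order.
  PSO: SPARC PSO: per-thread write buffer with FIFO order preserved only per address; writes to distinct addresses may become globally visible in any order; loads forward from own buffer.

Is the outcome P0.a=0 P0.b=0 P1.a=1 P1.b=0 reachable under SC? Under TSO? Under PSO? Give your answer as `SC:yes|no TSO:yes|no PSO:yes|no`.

outcome vector order: (P0.a,P0.b,P1.a,P1.b)
[SC] allowed = {<0 0 0 0> <0 0 0 1> <0 0 1 1> <0 1 0 0> <0 1 0 1> <0 1 1 1> <1 1 0 0> <1 1 0 1> <1 1 1 1>}
[TSO] allowed = {<0 0 0 0> <0 0 0 1> <0 0 1 1> <0 1 0 0> <0 1 0 1> <0 1 1 1> <1 1 0 0> <1 1 0 1> <1 1 1 1>}
[PSO] allowed = {<0 0 0 0> <0 0 0 1> <0 0 1 0> <0 0 1 1> <0 1 0 0> <0 1 0 1> <0 1 1 0> <0 1 1 1> <1 1 0 0> <1 1 0 1> <1 1 1 0> <1 1 1 1>}
target <0 0 1 0> ∈ {PSO}

SC:no TSO:no PSO:yes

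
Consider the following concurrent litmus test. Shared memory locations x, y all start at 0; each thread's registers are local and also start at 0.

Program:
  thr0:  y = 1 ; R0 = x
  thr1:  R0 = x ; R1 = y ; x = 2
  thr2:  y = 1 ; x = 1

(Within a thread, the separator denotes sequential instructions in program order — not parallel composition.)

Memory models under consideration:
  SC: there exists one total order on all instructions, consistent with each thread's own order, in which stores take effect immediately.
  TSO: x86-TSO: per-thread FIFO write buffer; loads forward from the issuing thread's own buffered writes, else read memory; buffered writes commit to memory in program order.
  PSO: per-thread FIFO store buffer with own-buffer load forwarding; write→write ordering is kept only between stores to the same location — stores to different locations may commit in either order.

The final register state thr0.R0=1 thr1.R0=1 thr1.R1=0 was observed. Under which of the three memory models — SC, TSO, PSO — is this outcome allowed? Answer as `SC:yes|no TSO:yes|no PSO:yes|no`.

SC:no TSO:no PSO:yes

outcome vector order: (thr0.R0,thr1.R0,thr1.R1)
under SC → 000 001 011 100 101 111 200 201 211
under TSO → 000 001 011 100 101 111 200 201 211
under PSO → 000 001 010 011 100 101 110 111 200 201 210 211
target 110 ∈ {PSO}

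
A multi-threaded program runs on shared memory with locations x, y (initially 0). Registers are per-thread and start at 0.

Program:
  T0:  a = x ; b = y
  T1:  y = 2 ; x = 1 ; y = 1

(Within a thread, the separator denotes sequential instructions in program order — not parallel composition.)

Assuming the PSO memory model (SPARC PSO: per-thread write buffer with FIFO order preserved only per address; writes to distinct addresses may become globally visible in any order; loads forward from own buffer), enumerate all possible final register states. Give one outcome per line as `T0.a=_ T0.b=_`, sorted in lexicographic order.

outcome vector order: (T0.a,T0.b)
|PSO outcomes| = 6

T0.a=0 T0.b=0
T0.a=0 T0.b=1
T0.a=0 T0.b=2
T0.a=1 T0.b=0
T0.a=1 T0.b=1
T0.a=1 T0.b=2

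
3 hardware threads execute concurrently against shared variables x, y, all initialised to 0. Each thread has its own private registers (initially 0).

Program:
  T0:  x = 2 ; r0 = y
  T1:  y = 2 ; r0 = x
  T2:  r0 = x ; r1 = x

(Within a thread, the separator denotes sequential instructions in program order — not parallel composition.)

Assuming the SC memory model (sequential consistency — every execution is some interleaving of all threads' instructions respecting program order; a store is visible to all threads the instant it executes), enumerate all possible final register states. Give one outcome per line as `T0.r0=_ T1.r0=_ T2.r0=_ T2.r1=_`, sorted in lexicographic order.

T0.r0=0 T1.r0=2 T2.r0=0 T2.r1=0
T0.r0=0 T1.r0=2 T2.r0=0 T2.r1=2
T0.r0=0 T1.r0=2 T2.r0=2 T2.r1=2
T0.r0=2 T1.r0=0 T2.r0=0 T2.r1=0
T0.r0=2 T1.r0=0 T2.r0=0 T2.r1=2
T0.r0=2 T1.r0=0 T2.r0=2 T2.r1=2
T0.r0=2 T1.r0=2 T2.r0=0 T2.r1=0
T0.r0=2 T1.r0=2 T2.r0=0 T2.r1=2
T0.r0=2 T1.r0=2 T2.r0=2 T2.r1=2

outcome vector order: (T0.r0,T1.r0,T2.r0,T2.r1)
|SC outcomes| = 9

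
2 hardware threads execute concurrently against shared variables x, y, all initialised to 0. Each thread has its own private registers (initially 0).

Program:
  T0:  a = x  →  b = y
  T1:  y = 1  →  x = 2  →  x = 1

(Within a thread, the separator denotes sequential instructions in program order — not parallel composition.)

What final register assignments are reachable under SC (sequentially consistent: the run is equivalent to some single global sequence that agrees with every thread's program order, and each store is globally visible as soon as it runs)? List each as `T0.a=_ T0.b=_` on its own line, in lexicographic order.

outcome vector order: (T0.a,T0.b)
|SC outcomes| = 4

T0.a=0 T0.b=0
T0.a=0 T0.b=1
T0.a=1 T0.b=1
T0.a=2 T0.b=1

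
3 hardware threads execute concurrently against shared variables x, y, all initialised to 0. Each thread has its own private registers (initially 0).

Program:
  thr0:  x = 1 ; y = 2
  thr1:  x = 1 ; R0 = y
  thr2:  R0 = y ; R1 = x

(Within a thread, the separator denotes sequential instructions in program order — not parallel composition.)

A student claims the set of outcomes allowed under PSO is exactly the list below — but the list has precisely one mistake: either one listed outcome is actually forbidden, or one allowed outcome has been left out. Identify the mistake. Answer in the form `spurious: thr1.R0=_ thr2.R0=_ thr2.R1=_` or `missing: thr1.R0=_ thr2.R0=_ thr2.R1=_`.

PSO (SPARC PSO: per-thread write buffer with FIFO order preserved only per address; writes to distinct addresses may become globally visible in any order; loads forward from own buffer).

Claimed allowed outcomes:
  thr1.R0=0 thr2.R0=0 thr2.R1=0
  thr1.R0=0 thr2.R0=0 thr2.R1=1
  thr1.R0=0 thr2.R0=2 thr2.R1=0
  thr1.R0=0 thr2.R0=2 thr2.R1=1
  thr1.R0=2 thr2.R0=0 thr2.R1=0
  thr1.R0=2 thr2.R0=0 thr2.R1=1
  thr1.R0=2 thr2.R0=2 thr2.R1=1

outcome vector order: (thr1.R0,thr2.R0,thr2.R1)
PSO (8): 0/0/0; 0/0/1; 0/2/0; 0/2/1; 2/0/0; 2/0/1; 2/2/0; 2/2/1
PSO∖claimed = {2/2/0}

missing: thr1.R0=2 thr2.R0=2 thr2.R1=0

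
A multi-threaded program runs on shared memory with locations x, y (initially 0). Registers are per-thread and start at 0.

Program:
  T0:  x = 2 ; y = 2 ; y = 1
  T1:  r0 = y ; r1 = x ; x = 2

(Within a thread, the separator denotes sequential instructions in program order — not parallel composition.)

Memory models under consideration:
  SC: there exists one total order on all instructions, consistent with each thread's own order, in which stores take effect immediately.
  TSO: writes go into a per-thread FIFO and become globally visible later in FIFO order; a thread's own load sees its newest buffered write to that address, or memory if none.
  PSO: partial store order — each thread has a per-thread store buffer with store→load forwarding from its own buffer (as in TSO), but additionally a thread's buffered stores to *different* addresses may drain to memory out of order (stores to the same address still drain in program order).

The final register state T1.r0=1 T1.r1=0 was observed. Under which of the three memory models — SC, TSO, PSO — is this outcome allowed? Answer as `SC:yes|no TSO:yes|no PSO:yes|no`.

SC:no TSO:no PSO:yes

outcome vector order: (T1.r0,T1.r1)
SC (4): (0,0) (0,2) (1,2) (2,2)
TSO (4): (0,0) (0,2) (1,2) (2,2)
PSO (6): (0,0) (0,2) (1,0) (1,2) (2,0) (2,2)
target (1,0) ∈ {PSO}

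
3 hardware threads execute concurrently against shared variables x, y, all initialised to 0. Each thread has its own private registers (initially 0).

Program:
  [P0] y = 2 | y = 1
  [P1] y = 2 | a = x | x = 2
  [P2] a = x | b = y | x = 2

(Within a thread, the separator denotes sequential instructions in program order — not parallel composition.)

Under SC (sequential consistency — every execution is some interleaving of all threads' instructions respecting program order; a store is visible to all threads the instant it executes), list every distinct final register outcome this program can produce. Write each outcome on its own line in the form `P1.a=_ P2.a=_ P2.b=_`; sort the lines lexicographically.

outcome vector order: (P1.a,P2.a,P2.b)
|SC outcomes| = 8

P1.a=0 P2.a=0 P2.b=0
P1.a=0 P2.a=0 P2.b=1
P1.a=0 P2.a=0 P2.b=2
P1.a=0 P2.a=2 P2.b=1
P1.a=0 P2.a=2 P2.b=2
P1.a=2 P2.a=0 P2.b=0
P1.a=2 P2.a=0 P2.b=1
P1.a=2 P2.a=0 P2.b=2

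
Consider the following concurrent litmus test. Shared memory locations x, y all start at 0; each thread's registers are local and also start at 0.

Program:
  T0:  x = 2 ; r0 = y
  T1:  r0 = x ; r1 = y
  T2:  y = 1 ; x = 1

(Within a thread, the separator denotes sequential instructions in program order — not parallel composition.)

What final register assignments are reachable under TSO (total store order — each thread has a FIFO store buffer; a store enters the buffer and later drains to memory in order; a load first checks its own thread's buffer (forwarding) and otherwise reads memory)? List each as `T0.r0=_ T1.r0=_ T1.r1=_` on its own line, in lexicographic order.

T0.r0=0 T1.r0=0 T1.r1=0
T0.r0=0 T1.r0=0 T1.r1=1
T0.r0=0 T1.r0=1 T1.r1=1
T0.r0=0 T1.r0=2 T1.r1=0
T0.r0=0 T1.r0=2 T1.r1=1
T0.r0=1 T1.r0=0 T1.r1=0
T0.r0=1 T1.r0=0 T1.r1=1
T0.r0=1 T1.r0=1 T1.r1=1
T0.r0=1 T1.r0=2 T1.r1=0
T0.r0=1 T1.r0=2 T1.r1=1

outcome vector order: (T0.r0,T1.r0,T1.r1)
|TSO outcomes| = 10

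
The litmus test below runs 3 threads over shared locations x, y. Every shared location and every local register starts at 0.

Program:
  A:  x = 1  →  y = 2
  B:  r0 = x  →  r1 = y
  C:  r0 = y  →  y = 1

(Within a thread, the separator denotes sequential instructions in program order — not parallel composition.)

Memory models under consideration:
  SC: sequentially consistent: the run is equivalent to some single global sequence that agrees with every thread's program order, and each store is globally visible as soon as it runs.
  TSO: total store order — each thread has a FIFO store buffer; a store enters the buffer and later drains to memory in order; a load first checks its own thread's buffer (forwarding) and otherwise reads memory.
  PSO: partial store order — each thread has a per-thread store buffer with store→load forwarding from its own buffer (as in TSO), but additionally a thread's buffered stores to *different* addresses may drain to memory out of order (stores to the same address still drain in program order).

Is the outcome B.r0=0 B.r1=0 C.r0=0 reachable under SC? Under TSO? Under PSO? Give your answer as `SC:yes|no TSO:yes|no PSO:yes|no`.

SC:yes TSO:yes PSO:yes

outcome vector order: (B.r0,B.r1,C.r0)
[SC] allowed = {000; 002; 010; 012; 020; 022; 100; 102; 110; 112; 120; 122}
[TSO] allowed = {000; 002; 010; 012; 020; 022; 100; 102; 110; 112; 120; 122}
[PSO] allowed = {000; 002; 010; 012; 020; 022; 100; 102; 110; 112; 120; 122}
target 000 ∈ {SC,TSO,PSO}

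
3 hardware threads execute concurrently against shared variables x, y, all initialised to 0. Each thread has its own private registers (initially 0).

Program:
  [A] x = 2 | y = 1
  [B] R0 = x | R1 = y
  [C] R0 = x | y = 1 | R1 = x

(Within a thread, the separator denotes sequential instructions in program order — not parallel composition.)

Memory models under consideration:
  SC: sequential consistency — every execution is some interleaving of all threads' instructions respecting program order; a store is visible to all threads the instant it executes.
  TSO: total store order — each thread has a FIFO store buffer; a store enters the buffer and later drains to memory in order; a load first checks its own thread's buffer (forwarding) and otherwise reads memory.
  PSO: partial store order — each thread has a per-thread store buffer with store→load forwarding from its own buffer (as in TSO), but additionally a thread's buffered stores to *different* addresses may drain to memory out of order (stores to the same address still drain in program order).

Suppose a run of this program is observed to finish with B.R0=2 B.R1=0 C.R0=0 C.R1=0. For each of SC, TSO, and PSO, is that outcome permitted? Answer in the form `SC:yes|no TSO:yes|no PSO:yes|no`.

SC:no TSO:yes PSO:yes

outcome vector order: (B.R0,B.R1,C.R0,C.R1)
SC: 11 outcomes — {(0,0,0,0), (0,0,0,2), (0,0,2,2), (0,1,0,0), (0,1,0,2), (0,1,2,2), (2,0,0,2), (2,0,2,2), (2,1,0,0), (2,1,0,2), (2,1,2,2)}
TSO: 12 outcomes — {(0,0,0,0), (0,0,0,2), (0,0,2,2), (0,1,0,0), (0,1,0,2), (0,1,2,2), (2,0,0,0), (2,0,0,2), (2,0,2,2), (2,1,0,0), (2,1,0,2), (2,1,2,2)}
PSO: 12 outcomes — {(0,0,0,0), (0,0,0,2), (0,0,2,2), (0,1,0,0), (0,1,0,2), (0,1,2,2), (2,0,0,0), (2,0,0,2), (2,0,2,2), (2,1,0,0), (2,1,0,2), (2,1,2,2)}
target (2,0,0,0) ∈ {TSO,PSO}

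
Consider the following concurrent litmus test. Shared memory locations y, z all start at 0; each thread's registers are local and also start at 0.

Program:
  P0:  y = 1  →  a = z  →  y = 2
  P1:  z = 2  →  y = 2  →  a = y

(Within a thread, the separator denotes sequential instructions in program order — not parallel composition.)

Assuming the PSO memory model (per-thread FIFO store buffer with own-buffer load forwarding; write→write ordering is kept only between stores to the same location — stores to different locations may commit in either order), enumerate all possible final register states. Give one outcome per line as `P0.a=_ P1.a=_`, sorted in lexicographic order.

outcome vector order: (P0.a,P1.a)
|PSO outcomes| = 4

P0.a=0 P1.a=1
P0.a=0 P1.a=2
P0.a=2 P1.a=1
P0.a=2 P1.a=2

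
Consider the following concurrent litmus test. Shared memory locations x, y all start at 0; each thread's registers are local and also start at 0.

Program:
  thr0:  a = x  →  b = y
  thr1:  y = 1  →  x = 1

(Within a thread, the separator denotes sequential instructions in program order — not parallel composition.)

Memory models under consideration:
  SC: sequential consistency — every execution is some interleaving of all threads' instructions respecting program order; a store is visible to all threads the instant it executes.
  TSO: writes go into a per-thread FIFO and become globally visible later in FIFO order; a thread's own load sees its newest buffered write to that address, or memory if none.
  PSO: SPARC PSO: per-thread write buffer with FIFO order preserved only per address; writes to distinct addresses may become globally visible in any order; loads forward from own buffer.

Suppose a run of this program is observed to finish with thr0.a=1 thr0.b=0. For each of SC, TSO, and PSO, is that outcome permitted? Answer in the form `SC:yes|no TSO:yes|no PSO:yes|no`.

SC:no TSO:no PSO:yes

outcome vector order: (thr0.a,thr0.b)
[SC] allowed = {<0 0>; <0 1>; <1 1>}
[TSO] allowed = {<0 0>; <0 1>; <1 1>}
[PSO] allowed = {<0 0>; <0 1>; <1 0>; <1 1>}
target <1 0> ∈ {PSO}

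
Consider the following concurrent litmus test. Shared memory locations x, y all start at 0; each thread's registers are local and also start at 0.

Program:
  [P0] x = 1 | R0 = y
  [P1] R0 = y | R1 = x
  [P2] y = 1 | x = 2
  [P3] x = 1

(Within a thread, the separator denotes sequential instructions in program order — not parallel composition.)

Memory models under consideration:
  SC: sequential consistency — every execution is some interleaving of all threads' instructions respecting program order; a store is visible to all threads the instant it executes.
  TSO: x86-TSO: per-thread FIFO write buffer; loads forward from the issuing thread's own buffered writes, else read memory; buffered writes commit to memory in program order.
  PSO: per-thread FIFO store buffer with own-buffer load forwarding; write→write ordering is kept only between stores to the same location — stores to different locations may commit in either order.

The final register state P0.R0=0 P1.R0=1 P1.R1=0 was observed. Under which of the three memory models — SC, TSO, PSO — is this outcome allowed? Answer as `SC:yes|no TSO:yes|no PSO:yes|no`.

SC:no TSO:yes PSO:yes

outcome vector order: (P0.R0,P1.R0,P1.R1)
[SC] allowed = {(0,0,0) (0,0,1) (0,0,2) (0,1,1) (0,1,2) (1,0,0) (1,0,1) (1,0,2) (1,1,0) (1,1,1) (1,1,2)}
[TSO] allowed = {(0,0,0) (0,0,1) (0,0,2) (0,1,0) (0,1,1) (0,1,2) (1,0,0) (1,0,1) (1,0,2) (1,1,0) (1,1,1) (1,1,2)}
[PSO] allowed = {(0,0,0) (0,0,1) (0,0,2) (0,1,0) (0,1,1) (0,1,2) (1,0,0) (1,0,1) (1,0,2) (1,1,0) (1,1,1) (1,1,2)}
target (0,1,0) ∈ {TSO,PSO}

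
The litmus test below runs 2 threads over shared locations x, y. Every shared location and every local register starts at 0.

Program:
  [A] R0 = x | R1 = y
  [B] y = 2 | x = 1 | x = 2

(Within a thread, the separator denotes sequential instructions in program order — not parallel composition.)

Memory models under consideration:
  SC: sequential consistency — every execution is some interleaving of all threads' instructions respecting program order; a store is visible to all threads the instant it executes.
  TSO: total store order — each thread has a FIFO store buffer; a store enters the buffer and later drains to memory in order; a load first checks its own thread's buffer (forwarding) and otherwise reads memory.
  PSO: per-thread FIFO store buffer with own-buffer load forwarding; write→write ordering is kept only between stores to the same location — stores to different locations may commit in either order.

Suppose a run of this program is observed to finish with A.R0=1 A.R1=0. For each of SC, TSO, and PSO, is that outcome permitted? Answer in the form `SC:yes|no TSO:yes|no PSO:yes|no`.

SC:no TSO:no PSO:yes

outcome vector order: (A.R0,A.R1)
SC (4): <0 0>; <0 2>; <1 2>; <2 2>
TSO (4): <0 0>; <0 2>; <1 2>; <2 2>
PSO (6): <0 0>; <0 2>; <1 0>; <1 2>; <2 0>; <2 2>
target <1 0> ∈ {PSO}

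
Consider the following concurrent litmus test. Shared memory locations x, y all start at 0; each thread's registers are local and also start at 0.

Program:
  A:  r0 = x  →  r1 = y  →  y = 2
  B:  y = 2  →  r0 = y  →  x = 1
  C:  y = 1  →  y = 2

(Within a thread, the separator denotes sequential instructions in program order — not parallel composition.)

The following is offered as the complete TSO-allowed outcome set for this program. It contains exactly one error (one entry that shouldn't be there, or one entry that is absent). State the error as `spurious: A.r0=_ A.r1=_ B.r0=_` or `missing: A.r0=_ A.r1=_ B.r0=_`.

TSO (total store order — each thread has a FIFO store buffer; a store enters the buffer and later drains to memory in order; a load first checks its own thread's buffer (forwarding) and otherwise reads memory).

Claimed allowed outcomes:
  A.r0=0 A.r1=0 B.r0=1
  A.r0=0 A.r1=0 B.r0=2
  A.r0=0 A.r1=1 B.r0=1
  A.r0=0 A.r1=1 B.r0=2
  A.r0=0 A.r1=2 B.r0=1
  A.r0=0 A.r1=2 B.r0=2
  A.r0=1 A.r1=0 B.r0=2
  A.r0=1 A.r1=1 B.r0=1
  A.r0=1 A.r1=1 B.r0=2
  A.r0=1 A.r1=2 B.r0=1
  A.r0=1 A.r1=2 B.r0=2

outcome vector order: (A.r0,A.r1,B.r0)
TSO: 10 outcomes — {0/0/1, 0/0/2, 0/1/1, 0/1/2, 0/2/1, 0/2/2, 1/1/1, 1/1/2, 1/2/1, 1/2/2}
claimed∖TSO = {1/0/2}

spurious: A.r0=1 A.r1=0 B.r0=2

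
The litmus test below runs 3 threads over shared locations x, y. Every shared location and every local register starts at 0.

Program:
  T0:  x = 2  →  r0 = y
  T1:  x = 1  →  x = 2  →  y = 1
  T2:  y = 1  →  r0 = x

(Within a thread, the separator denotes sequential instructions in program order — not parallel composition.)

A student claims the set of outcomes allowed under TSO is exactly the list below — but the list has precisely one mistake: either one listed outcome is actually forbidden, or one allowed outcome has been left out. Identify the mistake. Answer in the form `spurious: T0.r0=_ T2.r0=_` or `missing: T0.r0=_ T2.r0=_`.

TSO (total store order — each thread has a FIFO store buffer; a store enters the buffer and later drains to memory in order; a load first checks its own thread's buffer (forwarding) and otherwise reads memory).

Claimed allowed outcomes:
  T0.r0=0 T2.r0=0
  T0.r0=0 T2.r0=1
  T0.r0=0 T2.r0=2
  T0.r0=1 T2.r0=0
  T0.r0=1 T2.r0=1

missing: T0.r0=1 T2.r0=2

outcome vector order: (T0.r0,T2.r0)
TSO (6): (0,0), (0,1), (0,2), (1,0), (1,1), (1,2)
TSO∖claimed = {(1,2)}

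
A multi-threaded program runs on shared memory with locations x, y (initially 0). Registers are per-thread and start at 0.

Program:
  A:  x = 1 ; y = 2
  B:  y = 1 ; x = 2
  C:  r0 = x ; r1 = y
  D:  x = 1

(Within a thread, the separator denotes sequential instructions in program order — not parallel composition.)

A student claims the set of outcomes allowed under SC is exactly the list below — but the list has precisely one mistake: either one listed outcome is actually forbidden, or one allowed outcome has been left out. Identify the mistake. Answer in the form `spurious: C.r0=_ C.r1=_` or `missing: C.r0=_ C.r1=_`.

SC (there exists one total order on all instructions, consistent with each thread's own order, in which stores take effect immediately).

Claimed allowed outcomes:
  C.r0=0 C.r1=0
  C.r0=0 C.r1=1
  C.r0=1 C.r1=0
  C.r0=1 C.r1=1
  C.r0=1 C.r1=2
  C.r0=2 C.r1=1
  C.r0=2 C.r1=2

outcome vector order: (C.r0,C.r1)
SC (8): (0,0), (0,1), (0,2), (1,0), (1,1), (1,2), (2,1), (2,2)
SC∖claimed = {(0,2)}

missing: C.r0=0 C.r1=2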